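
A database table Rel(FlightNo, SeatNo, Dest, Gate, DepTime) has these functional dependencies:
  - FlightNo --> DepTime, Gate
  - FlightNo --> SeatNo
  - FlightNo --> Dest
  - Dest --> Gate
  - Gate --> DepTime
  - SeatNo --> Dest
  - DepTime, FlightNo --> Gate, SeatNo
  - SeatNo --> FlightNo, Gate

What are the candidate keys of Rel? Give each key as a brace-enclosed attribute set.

{FlightNo}, {SeatNo}

{FlightNo}⁺ = {DepTime, Dest, FlightNo, Gate, SeatNo}, which is every attribute, so {FlightNo} is a candidate key.
{SeatNo}⁺ = {DepTime, Dest, FlightNo, Gate, SeatNo}, which is every attribute, so {SeatNo} is a candidate key.
These are minimal and exhaustive — every other superkey contains one of them.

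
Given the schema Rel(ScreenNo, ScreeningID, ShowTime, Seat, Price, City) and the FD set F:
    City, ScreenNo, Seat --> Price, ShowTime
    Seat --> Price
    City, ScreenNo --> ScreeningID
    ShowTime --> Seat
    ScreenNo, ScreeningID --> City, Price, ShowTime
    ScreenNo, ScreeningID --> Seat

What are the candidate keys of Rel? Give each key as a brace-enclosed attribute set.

{City, ScreenNo}, {ScreenNo, ScreeningID}

No FD produces {ScreenNo}, so it must be in every candidate key.
{City, ScreenNo} is a candidate key since {City, ScreenNo}⁺ = {City, Price, ScreenNo, ScreeningID, Seat, ShowTime} covers every attribute.
{ScreenNo, ScreeningID} is a candidate key since {ScreenNo, ScreeningID}⁺ = {City, Price, ScreenNo, ScreeningID, Seat, ShowTime} covers every attribute.
These are minimal and exhaustive — every other superkey contains one of them.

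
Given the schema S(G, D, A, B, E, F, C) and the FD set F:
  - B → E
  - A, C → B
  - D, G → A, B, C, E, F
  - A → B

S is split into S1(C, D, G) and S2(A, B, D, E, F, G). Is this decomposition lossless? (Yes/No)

Yes

Common attributes: {D, G}; their closure is {A, B, C, D, E, F, G}.
S1 is contained in that closure, so S1 ∩ S2 → S1 holds and the join is lossless.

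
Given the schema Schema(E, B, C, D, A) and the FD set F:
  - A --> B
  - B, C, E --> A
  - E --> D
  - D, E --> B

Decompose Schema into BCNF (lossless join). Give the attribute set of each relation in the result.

{A, B}; {A, C, E}; {D, E}

Candidate key of the original relation: {C, E}.
{A, B, C, D, E}: {A} determines {A, B} here but is not a superkey — split on A --> B, giving {A, B} and {A, C, D, E}.
{A, B} is in BCNF.
{A, C, D, E}: {E} determines {D, E} here but is not a superkey — split on E --> D, giving {D, E} and {A, C, E}.
{D, E} is in BCNF.
{A, C, E} is in BCNF.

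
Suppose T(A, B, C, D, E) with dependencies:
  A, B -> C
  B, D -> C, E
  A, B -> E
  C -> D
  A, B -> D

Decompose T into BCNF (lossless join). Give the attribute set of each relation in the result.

Candidate key of the original relation: {A, B}.
{A, B, C, D, E}: {B, D} determines {B, C, D, E} here but is not a superkey — split on B, D -> C, E, giving {B, C, D, E} and {A, B, D}.
{B, C, D, E}: {C} determines {C, D} here but is not a superkey — split on C -> D, giving {C, D} and {B, C, E}.
{C, D}: every determinant is a superkey — BCNF.
{B, C, E}: every determinant is a superkey — BCNF.
{A, B, D}: every determinant is a superkey — BCNF.

{A, B, D}; {B, C, E}; {C, D}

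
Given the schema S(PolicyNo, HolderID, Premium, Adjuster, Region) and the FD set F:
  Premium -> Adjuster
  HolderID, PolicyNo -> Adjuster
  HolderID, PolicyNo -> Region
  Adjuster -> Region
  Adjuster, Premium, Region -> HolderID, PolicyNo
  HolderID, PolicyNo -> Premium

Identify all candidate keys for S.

{Premium}⁺ = {Adjuster, HolderID, PolicyNo, Premium, Region} — all of the relation — so {Premium} is a candidate key.
{HolderID, PolicyNo}⁺ = {Adjuster, HolderID, PolicyNo, Premium, Region} — all of the relation — so {HolderID, PolicyNo} is a candidate key.
Any other superkey properly contains one of these, so there are no further candidate keys.

{HolderID, PolicyNo}, {Premium}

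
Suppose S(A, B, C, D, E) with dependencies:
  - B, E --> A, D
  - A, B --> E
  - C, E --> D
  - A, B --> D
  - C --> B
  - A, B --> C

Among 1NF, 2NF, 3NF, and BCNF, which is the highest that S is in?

3NF

Candidate keys: {A, B}, {A, C}, {B, E}, {C, E}. Prime attributes: {A, B, C, E}.
C --> B breaks BCNF: {C}⁺ = {B, C}, so {C} is not a superkey.
Its right-hand attributes {B} are all prime, as are those of every other non-superkey FD — the relation is in 3NF.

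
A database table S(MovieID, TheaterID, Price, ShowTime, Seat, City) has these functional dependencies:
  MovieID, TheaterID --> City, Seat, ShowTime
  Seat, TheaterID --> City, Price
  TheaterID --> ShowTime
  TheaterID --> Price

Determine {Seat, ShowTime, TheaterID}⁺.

Start with {Seat, ShowTime, TheaterID}.
Seat, TheaterID --> City, Price applies; add {City, Price} → now {City, Price, Seat, ShowTime, TheaterID}.
No further FD applies.

{City, Price, Seat, ShowTime, TheaterID}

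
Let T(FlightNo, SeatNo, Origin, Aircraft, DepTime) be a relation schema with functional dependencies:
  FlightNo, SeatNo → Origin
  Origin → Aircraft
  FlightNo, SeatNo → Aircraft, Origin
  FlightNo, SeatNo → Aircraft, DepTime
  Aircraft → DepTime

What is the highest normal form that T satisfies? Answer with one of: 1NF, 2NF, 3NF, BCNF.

Candidate key: {FlightNo, SeatNo}. Prime attributes: {FlightNo, SeatNo}.
Origin → Aircraft breaks BCNF: {Origin}⁺ = {Aircraft, DepTime, Origin}, so {Origin} is not a superkey.
Origin → Aircraft determines the non-prime attribute {Aircraft} from a non-superkey — 3NF is violated.
No proper subset of a key has a non-prime attribute in its closure, so there is no partial dependency; 2NF holds.

2NF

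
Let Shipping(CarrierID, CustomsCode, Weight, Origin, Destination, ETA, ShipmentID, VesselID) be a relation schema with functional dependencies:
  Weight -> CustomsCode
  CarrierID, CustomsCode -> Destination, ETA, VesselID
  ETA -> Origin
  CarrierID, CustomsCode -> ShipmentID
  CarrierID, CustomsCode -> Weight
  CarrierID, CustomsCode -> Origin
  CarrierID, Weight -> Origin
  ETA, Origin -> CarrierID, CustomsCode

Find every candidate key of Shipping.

{ETA}⁺ = {CarrierID, CustomsCode, Destination, ETA, Origin, ShipmentID, VesselID, Weight}, which is every attribute, so {ETA} is a candidate key.
{CarrierID, CustomsCode}⁺ = {CarrierID, CustomsCode, Destination, ETA, Origin, ShipmentID, VesselID, Weight}, which is every attribute, so {CarrierID, CustomsCode} is a candidate key.
{CarrierID, Weight}⁺ = {CarrierID, CustomsCode, Destination, ETA, Origin, ShipmentID, VesselID, Weight}, which is every attribute, so {CarrierID, Weight} is a candidate key.
Any other superkey properly contains one of these, so there are no further candidate keys.

{CarrierID, CustomsCode}, {CarrierID, Weight}, {ETA}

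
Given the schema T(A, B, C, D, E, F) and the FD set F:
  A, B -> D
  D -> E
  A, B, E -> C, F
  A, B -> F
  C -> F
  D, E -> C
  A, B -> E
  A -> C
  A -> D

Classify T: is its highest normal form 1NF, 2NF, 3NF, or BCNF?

1NF

Candidate key: {A, B}. Prime attributes: {A, B}.
For D -> E we have {D}⁺ = {C, D, E, F}; {D} is not a superkey, so BCNF fails.
D -> E determines the non-prime attribute {E} from a non-superkey — 3NF is violated.
The proper key subset {A} of {A, B} determines non-prime {C, D, E, F}, so the relation is not even in 2NF.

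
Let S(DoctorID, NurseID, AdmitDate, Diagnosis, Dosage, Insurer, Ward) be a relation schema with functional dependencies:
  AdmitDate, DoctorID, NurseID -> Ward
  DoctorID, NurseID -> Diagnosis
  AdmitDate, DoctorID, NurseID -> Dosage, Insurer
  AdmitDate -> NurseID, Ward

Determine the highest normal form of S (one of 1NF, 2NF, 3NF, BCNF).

1NF

Candidate key: {AdmitDate, DoctorID}. Prime attributes: {AdmitDate, DoctorID}.
For DoctorID, NurseID -> Diagnosis we have {DoctorID, NurseID}⁺ = {Diagnosis, DoctorID, NurseID}; {DoctorID, NurseID} is not a superkey, so BCNF fails.
DoctorID, NurseID -> Diagnosis determines the non-prime attribute {Diagnosis} from a non-superkey — 3NF is violated.
{AdmitDate} is a proper subset of the key {AdmitDate, DoctorID}, and {AdmitDate}⁺ contains the non-prime attributes {NurseID, Ward} — a partial dependency, so 2NF is violated.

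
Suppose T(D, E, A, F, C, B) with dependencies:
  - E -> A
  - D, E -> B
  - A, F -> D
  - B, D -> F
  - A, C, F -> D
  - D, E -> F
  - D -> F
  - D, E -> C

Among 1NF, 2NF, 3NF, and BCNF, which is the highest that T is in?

1NF

Candidate keys: {D, E}, {E, F}. Prime attributes: {D, E, F}.
E -> A breaks BCNF: {E}⁺ = {A, E}, so {E} is not a superkey.
Because {A} is non-prime and the left side of E -> A is not a superkey, the relation is not in 3NF.
The proper key subset {E} of {D, E} determines non-prime {A}, so the relation is not even in 2NF.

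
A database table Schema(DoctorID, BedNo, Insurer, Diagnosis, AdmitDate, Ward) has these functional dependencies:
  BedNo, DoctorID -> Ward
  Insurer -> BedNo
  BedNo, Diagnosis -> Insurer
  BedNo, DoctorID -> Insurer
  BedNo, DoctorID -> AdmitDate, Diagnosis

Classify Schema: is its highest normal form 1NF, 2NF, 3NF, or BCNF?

Candidate keys: {BedNo, DoctorID}, {DoctorID, Insurer}. Prime attributes: {BedNo, DoctorID, Insurer}.
Insurer -> BedNo breaks BCNF: {Insurer}⁺ = {BedNo, Insurer}, so {Insurer} is not a superkey.
Its right-hand attributes {BedNo} are all prime, as are those of every other non-superkey FD — the relation is in 3NF.

3NF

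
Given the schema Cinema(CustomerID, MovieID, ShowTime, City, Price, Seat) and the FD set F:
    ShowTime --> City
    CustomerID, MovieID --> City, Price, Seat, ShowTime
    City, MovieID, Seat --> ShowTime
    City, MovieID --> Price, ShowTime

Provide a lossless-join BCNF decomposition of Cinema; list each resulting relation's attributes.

{City, ShowTime}; {CustomerID, MovieID, Seat, ShowTime}; {MovieID, Price, ShowTime}

Candidate key of the original relation: {CustomerID, MovieID}.
In {City, CustomerID, MovieID, Price, Seat, ShowTime}, {ShowTime} is not a superkey ({ShowTime}⁺ restricted to this set is {City, ShowTime}), so split on ShowTime --> City into {City, ShowTime} and {CustomerID, MovieID, Price, Seat, ShowTime}.
{City, ShowTime}: every determinant is a superkey — BCNF.
In {CustomerID, MovieID, Price, Seat, ShowTime}, {MovieID, ShowTime} is not a superkey ({MovieID, ShowTime}⁺ restricted to this set is {MovieID, Price, ShowTime}), so split on MovieID, ShowTime --> Price into {MovieID, Price, ShowTime} and {CustomerID, MovieID, Seat, ShowTime}.
{MovieID, Price, ShowTime}: every determinant is a superkey — BCNF.
{CustomerID, MovieID, Seat, ShowTime}: every determinant is a superkey — BCNF.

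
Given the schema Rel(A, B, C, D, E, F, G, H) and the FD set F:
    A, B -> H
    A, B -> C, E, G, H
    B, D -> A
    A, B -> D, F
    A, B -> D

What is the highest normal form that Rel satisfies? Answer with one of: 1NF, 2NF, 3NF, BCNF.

BCNF

Candidate keys: {A, B}, {B, D}. Prime attributes: {A, B, D}.
Every FD has a superkey on the left, so the relation is in BCNF.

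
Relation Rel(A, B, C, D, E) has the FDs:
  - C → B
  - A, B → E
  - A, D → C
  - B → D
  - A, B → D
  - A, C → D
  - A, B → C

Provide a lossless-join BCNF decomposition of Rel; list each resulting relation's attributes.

{A, C, E}; {B, C}; {B, D}

Candidate keys of the original relation: {A, B}, {A, C}, {A, D}.
In {A, B, C, D, E}, {C} is not a superkey ({C}⁺ restricted to this set is {B, C, D}), so split on C → B, D into {B, C, D} and {A, C, E}.
In {B, C, D}, {B} is not a superkey ({B}⁺ restricted to this set is {B, D}), so split on B → D into {B, D} and {B, C}.
{B, D} is in BCNF.
{B, C} is in BCNF.
{A, C, E} is in BCNF.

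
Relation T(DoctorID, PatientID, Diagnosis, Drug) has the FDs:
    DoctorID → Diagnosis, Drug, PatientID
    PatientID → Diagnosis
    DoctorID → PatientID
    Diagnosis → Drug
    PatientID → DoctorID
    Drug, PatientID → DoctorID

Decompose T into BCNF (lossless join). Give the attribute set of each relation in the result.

{Diagnosis, DoctorID, PatientID}; {Diagnosis, Drug}

Candidate keys of the original relation: {DoctorID}, {PatientID}.
Within {Diagnosis, DoctorID, Drug, PatientID}: {Diagnosis}⁺ ∩ {Diagnosis, DoctorID, Drug, PatientID} = {Diagnosis, Drug}, not the whole set, so Diagnosis → Drug violates BCNF; decompose into {Diagnosis, Drug} and {Diagnosis, DoctorID, PatientID}.
{Diagnosis, Drug}: every determinant is a superkey — BCNF.
{Diagnosis, DoctorID, PatientID}: every determinant is a superkey — BCNF.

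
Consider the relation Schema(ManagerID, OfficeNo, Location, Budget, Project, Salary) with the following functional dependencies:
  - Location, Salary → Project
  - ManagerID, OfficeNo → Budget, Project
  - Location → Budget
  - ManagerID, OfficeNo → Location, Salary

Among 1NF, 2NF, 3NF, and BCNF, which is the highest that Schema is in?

2NF

Candidate key: {ManagerID, OfficeNo}. Prime attributes: {ManagerID, OfficeNo}.
For Location, Salary → Project we have {Location, Salary}⁺ = {Budget, Location, Project, Salary}; {Location, Salary} is not a superkey, so BCNF fails.
Location, Salary → Project determines the non-prime attribute {Project} from a non-superkey — 3NF is violated.
Checking every proper subset of each key, none determines a non-prime attribute — 2NF is satisfied.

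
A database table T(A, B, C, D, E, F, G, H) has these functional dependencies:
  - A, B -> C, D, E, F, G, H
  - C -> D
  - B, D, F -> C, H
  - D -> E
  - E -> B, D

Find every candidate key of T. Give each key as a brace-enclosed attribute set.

No FD produces {A}, so it must be in every candidate key.
{A, B}⁺ = {A, B, C, D, E, F, G, H} — all of the relation — so {A, B} is a candidate key.
{A, C}⁺ = {A, B, C, D, E, F, G, H} — all of the relation — so {A, C} is a candidate key.
{A, D}⁺ = {A, B, C, D, E, F, G, H} — all of the relation — so {A, D} is a candidate key.
{A, E}⁺ = {A, B, C, D, E, F, G, H} — all of the relation — so {A, E} is a candidate key.
These are minimal and exhaustive — every other superkey contains one of them.

{A, B}, {A, C}, {A, D}, {A, E}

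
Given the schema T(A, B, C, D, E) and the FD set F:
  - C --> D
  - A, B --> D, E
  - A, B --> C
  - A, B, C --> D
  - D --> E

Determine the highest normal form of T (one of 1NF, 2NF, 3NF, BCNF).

Candidate key: {A, B}. Prime attributes: {A, B}.
C --> D breaks BCNF: {C}⁺ = {C, D, E}, so {C} is not a superkey.
C --> D has non-prime {D} on the right and a non-superkey on the left, so 3NF fails.
Checking every proper subset of each key, none determines a non-prime attribute — 2NF is satisfied.

2NF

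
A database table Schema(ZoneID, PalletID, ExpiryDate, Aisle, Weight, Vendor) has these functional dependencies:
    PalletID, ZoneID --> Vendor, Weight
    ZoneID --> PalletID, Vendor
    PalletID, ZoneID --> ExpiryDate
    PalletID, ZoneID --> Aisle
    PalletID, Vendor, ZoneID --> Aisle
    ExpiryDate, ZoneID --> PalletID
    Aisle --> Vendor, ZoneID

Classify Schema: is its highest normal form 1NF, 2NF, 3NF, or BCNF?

BCNF

Candidate keys: {Aisle}, {ZoneID}. Prime attributes: {Aisle, ZoneID}.
Each dependency's left side is a superkey — BCNF holds.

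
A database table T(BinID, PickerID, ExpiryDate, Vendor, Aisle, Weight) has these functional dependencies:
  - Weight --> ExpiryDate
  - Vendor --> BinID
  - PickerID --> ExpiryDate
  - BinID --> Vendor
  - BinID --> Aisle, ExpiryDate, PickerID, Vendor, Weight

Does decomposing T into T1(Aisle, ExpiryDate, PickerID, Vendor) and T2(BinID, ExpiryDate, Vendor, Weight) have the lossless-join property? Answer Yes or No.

Yes

Common attributes: {ExpiryDate, Vendor}; their closure is {Aisle, BinID, ExpiryDate, PickerID, Vendor, Weight}.
Since T1 ⊆ {Aisle, BinID, ExpiryDate, PickerID, Vendor, Weight}, the intersection is a superkey of T1; the decomposition is lossless.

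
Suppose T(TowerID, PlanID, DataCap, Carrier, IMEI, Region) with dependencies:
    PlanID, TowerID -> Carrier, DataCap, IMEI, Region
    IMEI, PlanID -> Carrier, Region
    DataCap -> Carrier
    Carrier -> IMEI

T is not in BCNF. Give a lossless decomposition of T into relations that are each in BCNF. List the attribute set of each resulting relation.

Candidate key of the original relation: {PlanID, TowerID}.
Within {Carrier, DataCap, IMEI, PlanID, Region, TowerID}: {IMEI, PlanID}⁺ ∩ {Carrier, DataCap, IMEI, PlanID, Region, TowerID} = {Carrier, IMEI, PlanID, Region}, not the whole set, so IMEI, PlanID -> Carrier, Region violates BCNF; decompose into {Carrier, IMEI, PlanID, Region} and {DataCap, IMEI, PlanID, TowerID}.
Within {Carrier, IMEI, PlanID, Region}: {Carrier}⁺ ∩ {Carrier, IMEI, PlanID, Region} = {Carrier, IMEI}, not the whole set, so Carrier -> IMEI violates BCNF; decompose into {Carrier, IMEI} and {Carrier, PlanID, Region}.
{Carrier, IMEI} is in BCNF.
{Carrier, PlanID, Region} is in BCNF.
Within {DataCap, IMEI, PlanID, TowerID}: {DataCap}⁺ ∩ {DataCap, IMEI, PlanID, TowerID} = {DataCap, IMEI}, not the whole set, so DataCap -> IMEI violates BCNF; decompose into {DataCap, IMEI} and {DataCap, PlanID, TowerID}.
{DataCap, IMEI} is in BCNF.
{DataCap, PlanID, TowerID} is in BCNF.

{Carrier, IMEI}; {Carrier, PlanID, Region}; {DataCap, IMEI}; {DataCap, PlanID, TowerID}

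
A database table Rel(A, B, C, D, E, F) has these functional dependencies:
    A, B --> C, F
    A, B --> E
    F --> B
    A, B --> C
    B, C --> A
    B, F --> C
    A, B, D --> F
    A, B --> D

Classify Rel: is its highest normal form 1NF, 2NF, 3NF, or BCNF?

Candidate keys: {A, B}, {B, C}, {F}. Prime attributes: {A, B, C, F}.
Each dependency's left side is a superkey — BCNF holds.

BCNF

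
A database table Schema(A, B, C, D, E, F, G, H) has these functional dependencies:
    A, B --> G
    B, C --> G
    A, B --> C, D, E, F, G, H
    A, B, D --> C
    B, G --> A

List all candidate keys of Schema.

Attributes never on any right-hand side: {B} — every candidate key must contain it.
{A, B}⁺ = {A, B, C, D, E, F, G, H} — all of the relation — so {A, B} is a candidate key.
{B, C}⁺ = {A, B, C, D, E, F, G, H} — all of the relation — so {B, C} is a candidate key.
{B, G}⁺ = {A, B, C, D, E, F, G, H} — all of the relation — so {B, G} is a candidate key.
Any other superkey properly contains one of these, so there are no further candidate keys.

{A, B}, {B, C}, {B, G}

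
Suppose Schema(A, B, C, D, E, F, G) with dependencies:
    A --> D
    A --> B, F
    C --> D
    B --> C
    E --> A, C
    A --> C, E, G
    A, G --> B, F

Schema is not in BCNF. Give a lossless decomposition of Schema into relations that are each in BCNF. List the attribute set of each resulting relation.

{A, B, E, F, G}; {B, C}; {C, D}

Candidate keys of the original relation: {A}, {E}.
Within {A, B, C, D, E, F, G}: {C}⁺ ∩ {A, B, C, D, E, F, G} = {C, D}, not the whole set, so C --> D violates BCNF; decompose into {C, D} and {A, B, C, E, F, G}.
{C, D}: every determinant is a superkey — BCNF.
Within {A, B, C, E, F, G}: {B}⁺ ∩ {A, B, C, E, F, G} = {B, C}, not the whole set, so B --> C violates BCNF; decompose into {B, C} and {A, B, E, F, G}.
{B, C}: every determinant is a superkey — BCNF.
{A, B, E, F, G}: every determinant is a superkey — BCNF.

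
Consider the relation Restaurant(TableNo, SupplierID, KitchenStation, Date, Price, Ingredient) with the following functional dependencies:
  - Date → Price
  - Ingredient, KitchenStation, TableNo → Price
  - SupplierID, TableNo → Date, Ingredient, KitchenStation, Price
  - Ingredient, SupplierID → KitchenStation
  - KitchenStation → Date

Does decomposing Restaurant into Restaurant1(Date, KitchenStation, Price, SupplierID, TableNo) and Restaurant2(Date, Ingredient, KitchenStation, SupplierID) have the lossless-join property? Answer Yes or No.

No

Common attributes: {Date, KitchenStation, SupplierID}; their closure is {Date, KitchenStation, Price, SupplierID}.
The closure covers neither Restaurant1 nor Restaurant2 entirely; the join is not lossless.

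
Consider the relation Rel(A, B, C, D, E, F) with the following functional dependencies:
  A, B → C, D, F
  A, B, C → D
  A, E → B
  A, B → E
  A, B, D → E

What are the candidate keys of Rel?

{A, B}, {A, E}

Attributes never on any right-hand side: {A} — every candidate key must contain it.
{A, B}⁺ = {A, B, C, D, E, F}, which is every attribute, so {A, B} is a candidate key.
{A, E}⁺ = {A, B, C, D, E, F}, which is every attribute, so {A, E} is a candidate key.
No proper subset of any of these is a key, and no other minimal superkey exists.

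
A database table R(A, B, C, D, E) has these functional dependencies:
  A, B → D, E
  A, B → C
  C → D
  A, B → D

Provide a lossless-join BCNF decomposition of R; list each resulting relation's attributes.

Candidate key of the original relation: {A, B}.
In {A, B, C, D, E}, {C} is not a superkey ({C}⁺ restricted to this set is {C, D}), so split on C → D into {C, D} and {A, B, C, E}.
{C, D}: every determinant is a superkey — BCNF.
{A, B, C, E}: every determinant is a superkey — BCNF.

{A, B, C, E}; {C, D}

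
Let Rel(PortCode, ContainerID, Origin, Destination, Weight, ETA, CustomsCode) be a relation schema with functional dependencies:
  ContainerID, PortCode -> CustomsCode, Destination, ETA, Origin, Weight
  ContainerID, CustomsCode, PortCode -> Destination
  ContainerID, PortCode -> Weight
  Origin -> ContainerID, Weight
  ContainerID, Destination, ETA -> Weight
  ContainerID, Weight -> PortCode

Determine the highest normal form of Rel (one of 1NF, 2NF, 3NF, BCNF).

Candidate keys: {ContainerID, Destination, ETA}, {ContainerID, PortCode}, {ContainerID, Weight}, {Origin}. Prime attributes: {ContainerID, Destination, ETA, Origin, PortCode, Weight}.
Every FD has a superkey on the left, so the relation is in BCNF.

BCNF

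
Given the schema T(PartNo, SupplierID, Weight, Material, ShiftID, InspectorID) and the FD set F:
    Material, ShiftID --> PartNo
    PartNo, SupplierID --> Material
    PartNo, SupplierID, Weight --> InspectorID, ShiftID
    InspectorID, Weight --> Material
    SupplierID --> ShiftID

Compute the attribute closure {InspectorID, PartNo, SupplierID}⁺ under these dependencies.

{InspectorID, Material, PartNo, ShiftID, SupplierID}

Start with {InspectorID, PartNo, SupplierID}.
PartNo, SupplierID --> Material applies; add {Material} → now {InspectorID, Material, PartNo, SupplierID}.
SupplierID --> ShiftID applies; add {ShiftID} → now {InspectorID, Material, PartNo, ShiftID, SupplierID}.
No further FD applies.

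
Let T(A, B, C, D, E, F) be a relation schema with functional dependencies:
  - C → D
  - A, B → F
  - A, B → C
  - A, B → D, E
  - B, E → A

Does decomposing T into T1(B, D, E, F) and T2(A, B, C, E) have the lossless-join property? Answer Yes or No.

Yes

T1 ∩ T2 = {B, E}; its closure under F is {A, B, C, D, E, F}.
T1 is contained in that closure, so T1 ∩ T2 → T1 holds and the join is lossless.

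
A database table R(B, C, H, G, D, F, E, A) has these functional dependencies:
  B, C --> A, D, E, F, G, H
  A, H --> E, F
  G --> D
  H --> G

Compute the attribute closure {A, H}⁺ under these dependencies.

Start with {A, H}.
A, H --> E, F applies; add {E, F} → now {A, E, F, H}.
H --> G applies; add {G} → now {A, E, F, G, H}.
G --> D applies; add {D} → now {A, D, E, F, G, H}.
No further FD applies.

{A, D, E, F, G, H}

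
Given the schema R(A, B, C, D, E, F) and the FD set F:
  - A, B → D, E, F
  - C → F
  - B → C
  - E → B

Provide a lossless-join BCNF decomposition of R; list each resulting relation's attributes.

Candidate keys of the original relation: {A, B}, {A, E}.
In {A, B, C, D, E, F}, {C} is not a superkey ({C}⁺ restricted to this set is {C, F}), so split on C → F into {C, F} and {A, B, C, D, E}.
{C, F} has no BCNF violation.
In {A, B, C, D, E}, {B} is not a superkey ({B}⁺ restricted to this set is {B, C}), so split on B → C into {B, C} and {A, B, D, E}.
{B, C} has no BCNF violation.
In {A, B, D, E}, {E} is not a superkey ({E}⁺ restricted to this set is {B, E}), so split on E → B into {B, E} and {A, D, E}.
{B, E} has no BCNF violation.
{A, D, E} has no BCNF violation.

{A, D, E}; {B, C}; {B, E}; {C, F}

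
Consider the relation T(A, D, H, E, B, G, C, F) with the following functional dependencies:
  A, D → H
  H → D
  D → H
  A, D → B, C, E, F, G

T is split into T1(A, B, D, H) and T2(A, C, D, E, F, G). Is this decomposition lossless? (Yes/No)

T1 ∩ T2 = {A, D}; its closure under F is {A, B, C, D, E, F, G, H}.
This includes all of T1, so the common attributes are a superkey of T1 — the join is lossless.

Yes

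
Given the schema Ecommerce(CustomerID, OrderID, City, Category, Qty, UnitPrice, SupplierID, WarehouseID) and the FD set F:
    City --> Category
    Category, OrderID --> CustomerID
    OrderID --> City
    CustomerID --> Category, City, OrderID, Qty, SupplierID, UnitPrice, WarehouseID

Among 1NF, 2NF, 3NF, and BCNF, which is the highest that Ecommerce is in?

Candidate keys: {CustomerID}, {OrderID}. Prime attributes: {CustomerID, OrderID}.
For City --> Category we have {City}⁺ = {Category, City}; {City} is not a superkey, so BCNF fails.
City --> Category has non-prime {Category} on the right and a non-superkey on the left, so 3NF fails.
With only single-attribute keys there can be no partial dependency, so 2NF holds.

2NF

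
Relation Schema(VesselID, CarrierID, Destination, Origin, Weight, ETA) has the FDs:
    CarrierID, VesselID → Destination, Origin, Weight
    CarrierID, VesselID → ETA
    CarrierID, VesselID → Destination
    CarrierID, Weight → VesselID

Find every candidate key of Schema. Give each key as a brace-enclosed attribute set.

Attributes never on any right-hand side: {CarrierID} — every candidate key must contain it.
Closure of {CarrierID, VesselID} is {CarrierID, Destination, ETA, Origin, VesselID, Weight}, the whole schema; {CarrierID, VesselID} is a candidate key.
Closure of {CarrierID, Weight} is {CarrierID, Destination, ETA, Origin, VesselID, Weight}, the whole schema; {CarrierID, Weight} is a candidate key.
No proper subset of any of these is a key, and no other minimal superkey exists.

{CarrierID, VesselID}, {CarrierID, Weight}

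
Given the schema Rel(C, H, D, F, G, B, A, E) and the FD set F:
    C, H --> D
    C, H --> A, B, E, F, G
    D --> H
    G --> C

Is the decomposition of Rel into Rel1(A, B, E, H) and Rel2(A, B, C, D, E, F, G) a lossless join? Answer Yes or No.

Common attributes: {A, B, E}; their closure is {A, B, E}.
Neither Rel1 nor Rel2 is contained in that closure, so the decomposition is lossy.

No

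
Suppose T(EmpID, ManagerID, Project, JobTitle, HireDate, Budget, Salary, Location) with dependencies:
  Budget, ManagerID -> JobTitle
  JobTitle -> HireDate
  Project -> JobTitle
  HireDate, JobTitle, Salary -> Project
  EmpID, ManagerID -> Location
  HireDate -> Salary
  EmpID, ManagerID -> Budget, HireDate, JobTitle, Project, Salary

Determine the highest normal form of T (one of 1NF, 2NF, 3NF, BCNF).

2NF

Candidate key: {EmpID, ManagerID}. Prime attributes: {EmpID, ManagerID}.
For Budget, ManagerID -> JobTitle we have {Budget, ManagerID}⁺ = {Budget, HireDate, JobTitle, ManagerID, Project, Salary}; {Budget, ManagerID} is not a superkey, so BCNF fails.
Budget, ManagerID -> JobTitle has non-prime {JobTitle} on the right and a non-superkey on the left, so 3NF fails.
No non-prime attribute depends on a proper subset of any candidate key, so 2NF holds.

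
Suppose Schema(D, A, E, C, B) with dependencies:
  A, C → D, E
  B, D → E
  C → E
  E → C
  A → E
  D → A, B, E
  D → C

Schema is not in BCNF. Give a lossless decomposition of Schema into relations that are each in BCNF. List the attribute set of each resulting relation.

Candidate keys of the original relation: {A}, {D}.
Within {A, B, C, D, E}: {C}⁺ ∩ {A, B, C, D, E} = {C, E}, not the whole set, so C → E violates BCNF; decompose into {C, E} and {A, B, C, D}.
{C, E}: every determinant is a superkey — BCNF.
{A, B, C, D}: every determinant is a superkey — BCNF.

{A, B, C, D}; {C, E}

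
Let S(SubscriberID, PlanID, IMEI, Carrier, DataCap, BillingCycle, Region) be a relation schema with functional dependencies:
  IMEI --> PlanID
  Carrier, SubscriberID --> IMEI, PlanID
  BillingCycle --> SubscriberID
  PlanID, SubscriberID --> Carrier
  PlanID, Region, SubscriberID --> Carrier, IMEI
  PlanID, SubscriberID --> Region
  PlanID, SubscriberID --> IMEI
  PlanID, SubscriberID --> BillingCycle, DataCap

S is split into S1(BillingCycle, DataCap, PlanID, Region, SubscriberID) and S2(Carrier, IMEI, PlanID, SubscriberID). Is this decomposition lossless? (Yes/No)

S1 ∩ S2 = {PlanID, SubscriberID}; its closure under F is {BillingCycle, Carrier, DataCap, IMEI, PlanID, Region, SubscriberID}.
S1 is contained in that closure, so S1 ∩ S2 --> S1 holds and the join is lossless.

Yes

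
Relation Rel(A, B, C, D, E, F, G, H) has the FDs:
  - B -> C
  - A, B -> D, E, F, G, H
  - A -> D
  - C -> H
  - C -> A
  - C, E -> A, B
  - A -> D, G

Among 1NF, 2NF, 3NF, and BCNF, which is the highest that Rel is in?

1NF

Candidate keys: {B}, {C, E}. Prime attributes: {B, C, E}.
A -> D breaks BCNF: {A}⁺ = {A, D, G}, so {A} is not a superkey.
A -> D determines the non-prime attribute {D} from a non-superkey — 3NF is violated.
The proper key subset {C} of {C, E} determines non-prime {A, D, G, H}, so the relation is not even in 2NF.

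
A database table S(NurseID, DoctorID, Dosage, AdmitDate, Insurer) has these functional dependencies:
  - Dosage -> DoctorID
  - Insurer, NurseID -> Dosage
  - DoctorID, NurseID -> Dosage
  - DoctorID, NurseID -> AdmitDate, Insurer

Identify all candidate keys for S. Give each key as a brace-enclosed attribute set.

{DoctorID, NurseID}, {Dosage, NurseID}, {Insurer, NurseID}

No FD produces {NurseID}, so it must be in every candidate key.
Closure of {DoctorID, NurseID} is {AdmitDate, DoctorID, Dosage, Insurer, NurseID}, the whole schema; {DoctorID, NurseID} is a candidate key.
Closure of {Dosage, NurseID} is {AdmitDate, DoctorID, Dosage, Insurer, NurseID}, the whole schema; {Dosage, NurseID} is a candidate key.
Closure of {Insurer, NurseID} is {AdmitDate, DoctorID, Dosage, Insurer, NurseID}, the whole schema; {Insurer, NurseID} is a candidate key.
No proper subset of any of these is a key, and no other minimal superkey exists.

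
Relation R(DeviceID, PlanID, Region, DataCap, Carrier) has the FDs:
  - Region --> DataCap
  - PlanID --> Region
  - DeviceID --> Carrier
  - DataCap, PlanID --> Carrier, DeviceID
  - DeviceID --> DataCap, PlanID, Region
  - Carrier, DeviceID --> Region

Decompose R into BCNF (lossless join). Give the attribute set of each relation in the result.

Candidate keys of the original relation: {DeviceID}, {PlanID}.
Within {Carrier, DataCap, DeviceID, PlanID, Region}: {Region}⁺ ∩ {Carrier, DataCap, DeviceID, PlanID, Region} = {DataCap, Region}, not the whole set, so Region --> DataCap violates BCNF; decompose into {DataCap, Region} and {Carrier, DeviceID, PlanID, Region}.
{DataCap, Region} has no BCNF violation.
{Carrier, DeviceID, PlanID, Region} has no BCNF violation.

{Carrier, DeviceID, PlanID, Region}; {DataCap, Region}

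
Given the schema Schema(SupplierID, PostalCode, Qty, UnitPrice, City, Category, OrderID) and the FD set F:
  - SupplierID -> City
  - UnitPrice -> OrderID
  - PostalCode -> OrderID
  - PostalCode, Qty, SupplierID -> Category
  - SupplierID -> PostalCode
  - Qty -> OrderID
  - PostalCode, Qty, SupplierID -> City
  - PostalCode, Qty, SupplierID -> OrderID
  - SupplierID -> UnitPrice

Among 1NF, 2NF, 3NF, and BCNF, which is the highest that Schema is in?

1NF

Candidate key: {Qty, SupplierID}. Prime attributes: {Qty, SupplierID}.
For SupplierID -> City we have {SupplierID}⁺ = {City, OrderID, PostalCode, SupplierID, UnitPrice}; {SupplierID} is not a superkey, so BCNF fails.
SupplierID -> City has non-prime {City} on the right and a non-superkey on the left, so 3NF fails.
{Qty} is a proper subset of the key {Qty, SupplierID}, and {Qty}⁺ contains the non-prime attribute {OrderID} — a partial dependency, so 2NF is violated.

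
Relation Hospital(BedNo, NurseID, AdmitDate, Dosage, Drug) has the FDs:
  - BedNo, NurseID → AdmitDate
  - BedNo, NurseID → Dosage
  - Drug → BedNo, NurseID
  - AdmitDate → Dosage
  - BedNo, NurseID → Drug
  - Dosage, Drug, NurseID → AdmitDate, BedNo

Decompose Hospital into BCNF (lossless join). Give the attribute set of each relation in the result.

Candidate keys of the original relation: {BedNo, NurseID}, {Drug}.
In {AdmitDate, BedNo, Dosage, Drug, NurseID}, {AdmitDate} is not a superkey ({AdmitDate}⁺ restricted to this set is {AdmitDate, Dosage}), so split on AdmitDate → Dosage into {AdmitDate, Dosage} and {AdmitDate, BedNo, Drug, NurseID}.
{AdmitDate, Dosage} is in BCNF.
{AdmitDate, BedNo, Drug, NurseID} is in BCNF.

{AdmitDate, BedNo, Drug, NurseID}; {AdmitDate, Dosage}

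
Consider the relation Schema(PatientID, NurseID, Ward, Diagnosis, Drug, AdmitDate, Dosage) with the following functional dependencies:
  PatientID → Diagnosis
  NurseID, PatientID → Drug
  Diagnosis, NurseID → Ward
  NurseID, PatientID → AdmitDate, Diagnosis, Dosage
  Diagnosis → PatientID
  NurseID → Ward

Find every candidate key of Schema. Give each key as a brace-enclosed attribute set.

{NurseID} never appears on the right of any FD, so every key must include it.
{Diagnosis, NurseID}⁺ = {AdmitDate, Diagnosis, Dosage, Drug, NurseID, PatientID, Ward} — all of the relation — so {Diagnosis, NurseID} is a candidate key.
{NurseID, PatientID}⁺ = {AdmitDate, Diagnosis, Dosage, Drug, NurseID, PatientID, Ward} — all of the relation — so {NurseID, PatientID} is a candidate key.
No proper subset of any of these is a key, and no other minimal superkey exists.

{Diagnosis, NurseID}, {NurseID, PatientID}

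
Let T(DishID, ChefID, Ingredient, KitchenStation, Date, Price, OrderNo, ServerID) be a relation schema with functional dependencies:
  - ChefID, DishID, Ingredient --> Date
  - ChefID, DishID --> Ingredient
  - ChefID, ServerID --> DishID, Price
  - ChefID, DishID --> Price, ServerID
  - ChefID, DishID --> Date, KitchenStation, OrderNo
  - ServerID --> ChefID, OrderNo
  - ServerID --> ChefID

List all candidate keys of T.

{ChefID, DishID}, {ServerID}

{ServerID}⁺ = {ChefID, Date, DishID, Ingredient, KitchenStation, OrderNo, Price, ServerID}, which is every attribute, so {ServerID} is a candidate key.
{ChefID, DishID}⁺ = {ChefID, Date, DishID, Ingredient, KitchenStation, OrderNo, Price, ServerID}, which is every attribute, so {ChefID, DishID} is a candidate key.
These are minimal and exhaustive — every other superkey contains one of them.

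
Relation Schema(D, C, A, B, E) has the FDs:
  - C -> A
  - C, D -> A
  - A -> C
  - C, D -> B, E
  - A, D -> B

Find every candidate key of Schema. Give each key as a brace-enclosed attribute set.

{A, D}, {C, D}

Attributes never on any right-hand side: {D} — every candidate key must contain it.
Closure of {A, D} is {A, B, C, D, E}, the whole schema; {A, D} is a candidate key.
Closure of {C, D} is {A, B, C, D, E}, the whole schema; {C, D} is a candidate key.
Any other superkey properly contains one of these, so there are no further candidate keys.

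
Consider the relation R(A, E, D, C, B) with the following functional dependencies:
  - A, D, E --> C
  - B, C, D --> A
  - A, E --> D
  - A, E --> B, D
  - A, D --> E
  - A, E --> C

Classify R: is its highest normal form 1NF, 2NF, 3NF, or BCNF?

BCNF

Candidate keys: {A, D}, {A, E}, {B, C, D}. Prime attributes: {A, B, C, D, E}.
The left-hand side of every FD is a superkey, so BCNF is satisfied.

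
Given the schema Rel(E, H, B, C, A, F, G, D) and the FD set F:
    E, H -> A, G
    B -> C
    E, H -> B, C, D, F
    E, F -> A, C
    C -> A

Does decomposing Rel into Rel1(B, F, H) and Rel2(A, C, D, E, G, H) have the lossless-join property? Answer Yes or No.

Common attributes: {H}; their closure is {H}.
Neither Rel1 nor Rel2 is contained in that closure, so the decomposition is lossy.

No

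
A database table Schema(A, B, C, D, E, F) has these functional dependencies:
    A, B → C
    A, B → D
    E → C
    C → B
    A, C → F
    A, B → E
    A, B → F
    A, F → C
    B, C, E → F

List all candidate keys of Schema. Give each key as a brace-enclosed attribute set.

{A, B}, {A, C}, {A, E}, {A, F}

No FD produces {A}, so it must be in every candidate key.
{A, B}⁺ = {A, B, C, D, E, F}, which is every attribute, so {A, B} is a candidate key.
{A, C}⁺ = {A, B, C, D, E, F}, which is every attribute, so {A, C} is a candidate key.
{A, E}⁺ = {A, B, C, D, E, F}, which is every attribute, so {A, E} is a candidate key.
{A, F}⁺ = {A, B, C, D, E, F}, which is every attribute, so {A, F} is a candidate key.
These are minimal and exhaustive — every other superkey contains one of them.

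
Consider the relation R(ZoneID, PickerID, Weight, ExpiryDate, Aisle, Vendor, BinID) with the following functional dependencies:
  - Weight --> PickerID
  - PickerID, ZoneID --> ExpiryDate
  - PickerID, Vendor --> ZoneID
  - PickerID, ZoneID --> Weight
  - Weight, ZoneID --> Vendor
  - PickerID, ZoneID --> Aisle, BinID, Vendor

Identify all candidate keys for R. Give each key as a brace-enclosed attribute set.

{PickerID, Vendor} is a candidate key since {PickerID, Vendor}⁺ = {Aisle, BinID, ExpiryDate, PickerID, Vendor, Weight, ZoneID} covers every attribute.
{PickerID, ZoneID} is a candidate key since {PickerID, ZoneID}⁺ = {Aisle, BinID, ExpiryDate, PickerID, Vendor, Weight, ZoneID} covers every attribute.
{Vendor, Weight} is a candidate key since {Vendor, Weight}⁺ = {Aisle, BinID, ExpiryDate, PickerID, Vendor, Weight, ZoneID} covers every attribute.
{Weight, ZoneID} is a candidate key since {Weight, ZoneID}⁺ = {Aisle, BinID, ExpiryDate, PickerID, Vendor, Weight, ZoneID} covers every attribute.
These are minimal and exhaustive — every other superkey contains one of them.

{PickerID, Vendor}, {PickerID, ZoneID}, {Vendor, Weight}, {Weight, ZoneID}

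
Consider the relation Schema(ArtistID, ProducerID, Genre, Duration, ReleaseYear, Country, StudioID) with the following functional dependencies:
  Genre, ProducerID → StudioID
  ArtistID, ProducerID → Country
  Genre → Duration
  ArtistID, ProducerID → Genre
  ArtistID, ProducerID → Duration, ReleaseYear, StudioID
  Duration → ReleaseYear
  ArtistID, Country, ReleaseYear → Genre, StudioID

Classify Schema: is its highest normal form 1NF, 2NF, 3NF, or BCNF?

2NF

Candidate key: {ArtistID, ProducerID}. Prime attributes: {ArtistID, ProducerID}.
Genre, ProducerID → StudioID breaks BCNF: {Genre, ProducerID}⁺ = {Duration, Genre, ProducerID, ReleaseYear, StudioID}, so {Genre, ProducerID} is not a superkey.
Because {StudioID} is non-prime and the left side of Genre, ProducerID → StudioID is not a superkey, the relation is not in 3NF.
No non-prime attribute depends on a proper subset of any candidate key, so 2NF holds.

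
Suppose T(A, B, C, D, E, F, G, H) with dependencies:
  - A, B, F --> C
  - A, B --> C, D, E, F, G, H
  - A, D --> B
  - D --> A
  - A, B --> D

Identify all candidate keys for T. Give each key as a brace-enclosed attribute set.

{A, B}, {D}

{D} is a candidate key since {D}⁺ = {A, B, C, D, E, F, G, H} covers every attribute.
{A, B} is a candidate key since {A, B}⁺ = {A, B, C, D, E, F, G, H} covers every attribute.
Any other superkey properly contains one of these, so there are no further candidate keys.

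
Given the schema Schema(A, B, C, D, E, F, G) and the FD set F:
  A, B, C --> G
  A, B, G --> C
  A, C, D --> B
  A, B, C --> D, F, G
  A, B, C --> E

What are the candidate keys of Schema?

{A, B, C}, {A, B, G}, {A, C, D}

Attributes never on any right-hand side: {A} — every candidate key must contain it.
{A, B, C} is a candidate key since {A, B, C}⁺ = {A, B, C, D, E, F, G} covers every attribute.
{A, B, G} is a candidate key since {A, B, G}⁺ = {A, B, C, D, E, F, G} covers every attribute.
{A, C, D} is a candidate key since {A, C, D}⁺ = {A, B, C, D, E, F, G} covers every attribute.
No proper subset of any of these is a key, and no other minimal superkey exists.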